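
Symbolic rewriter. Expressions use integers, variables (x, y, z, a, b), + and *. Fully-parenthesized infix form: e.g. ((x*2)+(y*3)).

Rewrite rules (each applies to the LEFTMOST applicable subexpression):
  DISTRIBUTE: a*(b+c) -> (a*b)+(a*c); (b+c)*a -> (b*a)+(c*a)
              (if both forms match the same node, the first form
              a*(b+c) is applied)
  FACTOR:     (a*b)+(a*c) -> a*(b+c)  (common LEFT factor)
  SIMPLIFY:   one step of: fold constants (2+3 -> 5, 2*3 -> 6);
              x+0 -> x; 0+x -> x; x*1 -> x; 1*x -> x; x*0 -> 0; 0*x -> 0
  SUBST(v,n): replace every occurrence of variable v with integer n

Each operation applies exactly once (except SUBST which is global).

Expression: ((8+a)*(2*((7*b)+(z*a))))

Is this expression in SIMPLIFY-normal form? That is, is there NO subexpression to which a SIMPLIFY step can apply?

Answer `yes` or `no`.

Expression: ((8+a)*(2*((7*b)+(z*a))))
Scanning for simplifiable subexpressions (pre-order)...
  at root: ((8+a)*(2*((7*b)+(z*a)))) (not simplifiable)
  at L: (8+a) (not simplifiable)
  at R: (2*((7*b)+(z*a))) (not simplifiable)
  at RR: ((7*b)+(z*a)) (not simplifiable)
  at RRL: (7*b) (not simplifiable)
  at RRR: (z*a) (not simplifiable)
Result: no simplifiable subexpression found -> normal form.

Answer: yes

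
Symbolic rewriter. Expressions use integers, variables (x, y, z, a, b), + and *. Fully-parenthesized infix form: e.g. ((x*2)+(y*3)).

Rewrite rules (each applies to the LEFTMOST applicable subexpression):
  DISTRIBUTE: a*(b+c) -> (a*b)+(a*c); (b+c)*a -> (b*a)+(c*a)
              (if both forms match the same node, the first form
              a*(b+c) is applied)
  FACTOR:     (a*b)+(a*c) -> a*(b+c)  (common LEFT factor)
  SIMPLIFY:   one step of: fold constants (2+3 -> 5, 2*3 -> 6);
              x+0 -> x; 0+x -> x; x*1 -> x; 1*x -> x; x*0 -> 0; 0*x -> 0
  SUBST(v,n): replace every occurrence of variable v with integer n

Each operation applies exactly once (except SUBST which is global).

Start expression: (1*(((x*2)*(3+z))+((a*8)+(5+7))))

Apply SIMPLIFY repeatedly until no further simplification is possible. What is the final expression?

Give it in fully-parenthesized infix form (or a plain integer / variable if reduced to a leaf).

Answer: (((x*2)*(3+z))+((a*8)+12))

Derivation:
Start: (1*(((x*2)*(3+z))+((a*8)+(5+7))))
Step 1: at root: (1*(((x*2)*(3+z))+((a*8)+(5+7)))) -> (((x*2)*(3+z))+((a*8)+(5+7))); overall: (1*(((x*2)*(3+z))+((a*8)+(5+7)))) -> (((x*2)*(3+z))+((a*8)+(5+7)))
Step 2: at RR: (5+7) -> 12; overall: (((x*2)*(3+z))+((a*8)+(5+7))) -> (((x*2)*(3+z))+((a*8)+12))
Fixed point: (((x*2)*(3+z))+((a*8)+12))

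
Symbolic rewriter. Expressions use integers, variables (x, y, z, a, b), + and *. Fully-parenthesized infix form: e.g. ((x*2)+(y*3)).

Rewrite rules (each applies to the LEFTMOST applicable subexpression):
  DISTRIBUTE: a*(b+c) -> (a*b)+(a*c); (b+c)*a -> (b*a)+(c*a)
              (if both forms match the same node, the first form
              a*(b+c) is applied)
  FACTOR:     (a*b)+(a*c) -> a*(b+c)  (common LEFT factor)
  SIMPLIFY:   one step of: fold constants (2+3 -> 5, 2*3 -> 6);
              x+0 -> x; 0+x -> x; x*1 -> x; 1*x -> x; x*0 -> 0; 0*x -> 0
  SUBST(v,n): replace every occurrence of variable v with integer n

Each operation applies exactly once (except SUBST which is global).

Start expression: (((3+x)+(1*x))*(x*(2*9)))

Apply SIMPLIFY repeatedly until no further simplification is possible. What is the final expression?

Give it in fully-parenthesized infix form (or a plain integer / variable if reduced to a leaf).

Answer: (((3+x)+x)*(x*18))

Derivation:
Start: (((3+x)+(1*x))*(x*(2*9)))
Step 1: at LR: (1*x) -> x; overall: (((3+x)+(1*x))*(x*(2*9))) -> (((3+x)+x)*(x*(2*9)))
Step 2: at RR: (2*9) -> 18; overall: (((3+x)+x)*(x*(2*9))) -> (((3+x)+x)*(x*18))
Fixed point: (((3+x)+x)*(x*18))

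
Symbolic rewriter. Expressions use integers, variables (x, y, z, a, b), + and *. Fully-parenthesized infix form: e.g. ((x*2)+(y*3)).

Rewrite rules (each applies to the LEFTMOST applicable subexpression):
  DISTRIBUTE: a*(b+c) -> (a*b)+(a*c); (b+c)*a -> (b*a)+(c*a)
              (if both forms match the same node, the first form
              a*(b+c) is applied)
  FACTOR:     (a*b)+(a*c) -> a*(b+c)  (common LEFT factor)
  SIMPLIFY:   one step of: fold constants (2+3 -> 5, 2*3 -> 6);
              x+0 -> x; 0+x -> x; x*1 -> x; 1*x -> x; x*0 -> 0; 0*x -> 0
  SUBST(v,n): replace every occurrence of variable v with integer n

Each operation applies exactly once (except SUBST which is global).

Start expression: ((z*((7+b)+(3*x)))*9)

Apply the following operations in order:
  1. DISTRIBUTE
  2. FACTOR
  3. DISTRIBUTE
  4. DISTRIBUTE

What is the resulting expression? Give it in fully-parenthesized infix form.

Answer: (((z*(7+b))*9)+((z*(3*x))*9))

Derivation:
Start: ((z*((7+b)+(3*x)))*9)
Apply DISTRIBUTE at L (target: (z*((7+b)+(3*x)))): ((z*((7+b)+(3*x)))*9) -> (((z*(7+b))+(z*(3*x)))*9)
Apply FACTOR at L (target: ((z*(7+b))+(z*(3*x)))): (((z*(7+b))+(z*(3*x)))*9) -> ((z*((7+b)+(3*x)))*9)
Apply DISTRIBUTE at L (target: (z*((7+b)+(3*x)))): ((z*((7+b)+(3*x)))*9) -> (((z*(7+b))+(z*(3*x)))*9)
Apply DISTRIBUTE at root (target: (((z*(7+b))+(z*(3*x)))*9)): (((z*(7+b))+(z*(3*x)))*9) -> (((z*(7+b))*9)+((z*(3*x))*9))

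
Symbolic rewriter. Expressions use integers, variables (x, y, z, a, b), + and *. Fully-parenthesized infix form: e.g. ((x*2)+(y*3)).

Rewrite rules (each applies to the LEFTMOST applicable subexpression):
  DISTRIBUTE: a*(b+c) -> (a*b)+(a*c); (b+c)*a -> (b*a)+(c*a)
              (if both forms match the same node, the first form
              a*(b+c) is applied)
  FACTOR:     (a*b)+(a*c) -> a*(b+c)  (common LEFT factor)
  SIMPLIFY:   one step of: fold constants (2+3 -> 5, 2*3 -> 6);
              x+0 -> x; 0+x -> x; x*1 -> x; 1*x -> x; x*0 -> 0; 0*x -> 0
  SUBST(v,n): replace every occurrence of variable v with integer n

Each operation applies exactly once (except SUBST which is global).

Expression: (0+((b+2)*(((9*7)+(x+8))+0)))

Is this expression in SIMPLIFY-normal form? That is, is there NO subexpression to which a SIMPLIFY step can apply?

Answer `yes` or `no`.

Answer: no

Derivation:
Expression: (0+((b+2)*(((9*7)+(x+8))+0)))
Scanning for simplifiable subexpressions (pre-order)...
  at root: (0+((b+2)*(((9*7)+(x+8))+0))) (SIMPLIFIABLE)
  at R: ((b+2)*(((9*7)+(x+8))+0)) (not simplifiable)
  at RL: (b+2) (not simplifiable)
  at RR: (((9*7)+(x+8))+0) (SIMPLIFIABLE)
  at RRL: ((9*7)+(x+8)) (not simplifiable)
  at RRLL: (9*7) (SIMPLIFIABLE)
  at RRLR: (x+8) (not simplifiable)
Found simplifiable subexpr at path root: (0+((b+2)*(((9*7)+(x+8))+0)))
One SIMPLIFY step would give: ((b+2)*(((9*7)+(x+8))+0))
-> NOT in normal form.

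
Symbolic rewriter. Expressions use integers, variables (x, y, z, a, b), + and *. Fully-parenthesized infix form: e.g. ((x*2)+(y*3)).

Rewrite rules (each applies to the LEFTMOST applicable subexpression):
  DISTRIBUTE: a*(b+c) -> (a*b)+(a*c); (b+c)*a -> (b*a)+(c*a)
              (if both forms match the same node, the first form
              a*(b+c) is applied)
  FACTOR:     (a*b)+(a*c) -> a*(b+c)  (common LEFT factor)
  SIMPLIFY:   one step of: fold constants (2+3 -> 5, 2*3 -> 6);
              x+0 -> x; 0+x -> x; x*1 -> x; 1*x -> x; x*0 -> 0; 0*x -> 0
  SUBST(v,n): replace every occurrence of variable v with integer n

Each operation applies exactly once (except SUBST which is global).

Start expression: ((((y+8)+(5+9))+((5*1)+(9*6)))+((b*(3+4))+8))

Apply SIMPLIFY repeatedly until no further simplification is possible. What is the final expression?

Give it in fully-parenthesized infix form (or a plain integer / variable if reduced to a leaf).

Answer: ((((y+8)+14)+59)+((b*7)+8))

Derivation:
Start: ((((y+8)+(5+9))+((5*1)+(9*6)))+((b*(3+4))+8))
Step 1: at LLR: (5+9) -> 14; overall: ((((y+8)+(5+9))+((5*1)+(9*6)))+((b*(3+4))+8)) -> ((((y+8)+14)+((5*1)+(9*6)))+((b*(3+4))+8))
Step 2: at LRL: (5*1) -> 5; overall: ((((y+8)+14)+((5*1)+(9*6)))+((b*(3+4))+8)) -> ((((y+8)+14)+(5+(9*6)))+((b*(3+4))+8))
Step 3: at LRR: (9*6) -> 54; overall: ((((y+8)+14)+(5+(9*6)))+((b*(3+4))+8)) -> ((((y+8)+14)+(5+54))+((b*(3+4))+8))
Step 4: at LR: (5+54) -> 59; overall: ((((y+8)+14)+(5+54))+((b*(3+4))+8)) -> ((((y+8)+14)+59)+((b*(3+4))+8))
Step 5: at RLR: (3+4) -> 7; overall: ((((y+8)+14)+59)+((b*(3+4))+8)) -> ((((y+8)+14)+59)+((b*7)+8))
Fixed point: ((((y+8)+14)+59)+((b*7)+8))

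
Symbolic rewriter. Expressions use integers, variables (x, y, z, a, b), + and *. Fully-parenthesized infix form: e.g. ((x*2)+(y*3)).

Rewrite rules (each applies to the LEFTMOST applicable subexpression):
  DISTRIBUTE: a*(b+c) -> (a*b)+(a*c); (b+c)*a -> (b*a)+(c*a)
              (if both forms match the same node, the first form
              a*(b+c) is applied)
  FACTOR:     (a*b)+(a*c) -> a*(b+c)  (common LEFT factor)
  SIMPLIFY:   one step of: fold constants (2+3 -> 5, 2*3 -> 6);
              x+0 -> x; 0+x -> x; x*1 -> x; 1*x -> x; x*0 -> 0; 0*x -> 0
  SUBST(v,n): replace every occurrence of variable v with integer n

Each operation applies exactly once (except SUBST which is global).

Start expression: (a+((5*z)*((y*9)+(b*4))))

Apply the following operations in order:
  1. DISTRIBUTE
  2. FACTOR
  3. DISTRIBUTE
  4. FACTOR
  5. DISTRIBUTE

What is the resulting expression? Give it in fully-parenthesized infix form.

Answer: (a+(((5*z)*(y*9))+((5*z)*(b*4))))

Derivation:
Start: (a+((5*z)*((y*9)+(b*4))))
Apply DISTRIBUTE at R (target: ((5*z)*((y*9)+(b*4)))): (a+((5*z)*((y*9)+(b*4)))) -> (a+(((5*z)*(y*9))+((5*z)*(b*4))))
Apply FACTOR at R (target: (((5*z)*(y*9))+((5*z)*(b*4)))): (a+(((5*z)*(y*9))+((5*z)*(b*4)))) -> (a+((5*z)*((y*9)+(b*4))))
Apply DISTRIBUTE at R (target: ((5*z)*((y*9)+(b*4)))): (a+((5*z)*((y*9)+(b*4)))) -> (a+(((5*z)*(y*9))+((5*z)*(b*4))))
Apply FACTOR at R (target: (((5*z)*(y*9))+((5*z)*(b*4)))): (a+(((5*z)*(y*9))+((5*z)*(b*4)))) -> (a+((5*z)*((y*9)+(b*4))))
Apply DISTRIBUTE at R (target: ((5*z)*((y*9)+(b*4)))): (a+((5*z)*((y*9)+(b*4)))) -> (a+(((5*z)*(y*9))+((5*z)*(b*4))))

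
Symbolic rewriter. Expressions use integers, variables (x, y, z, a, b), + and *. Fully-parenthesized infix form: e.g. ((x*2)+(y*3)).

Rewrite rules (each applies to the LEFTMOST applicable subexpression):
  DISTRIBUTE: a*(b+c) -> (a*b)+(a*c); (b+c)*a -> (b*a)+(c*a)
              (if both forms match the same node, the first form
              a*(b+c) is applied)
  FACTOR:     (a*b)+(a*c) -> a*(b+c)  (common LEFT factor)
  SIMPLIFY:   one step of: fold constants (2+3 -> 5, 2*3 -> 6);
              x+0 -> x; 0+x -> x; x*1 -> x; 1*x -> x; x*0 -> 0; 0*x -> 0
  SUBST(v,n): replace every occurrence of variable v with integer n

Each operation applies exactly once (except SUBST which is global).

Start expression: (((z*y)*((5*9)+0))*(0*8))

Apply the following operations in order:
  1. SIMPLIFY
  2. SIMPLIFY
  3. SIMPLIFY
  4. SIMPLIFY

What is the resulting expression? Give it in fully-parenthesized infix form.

Start: (((z*y)*((5*9)+0))*(0*8))
Apply SIMPLIFY at LR (target: ((5*9)+0)): (((z*y)*((5*9)+0))*(0*8)) -> (((z*y)*(5*9))*(0*8))
Apply SIMPLIFY at LR (target: (5*9)): (((z*y)*(5*9))*(0*8)) -> (((z*y)*45)*(0*8))
Apply SIMPLIFY at R (target: (0*8)): (((z*y)*45)*(0*8)) -> (((z*y)*45)*0)
Apply SIMPLIFY at root (target: (((z*y)*45)*0)): (((z*y)*45)*0) -> 0

Answer: 0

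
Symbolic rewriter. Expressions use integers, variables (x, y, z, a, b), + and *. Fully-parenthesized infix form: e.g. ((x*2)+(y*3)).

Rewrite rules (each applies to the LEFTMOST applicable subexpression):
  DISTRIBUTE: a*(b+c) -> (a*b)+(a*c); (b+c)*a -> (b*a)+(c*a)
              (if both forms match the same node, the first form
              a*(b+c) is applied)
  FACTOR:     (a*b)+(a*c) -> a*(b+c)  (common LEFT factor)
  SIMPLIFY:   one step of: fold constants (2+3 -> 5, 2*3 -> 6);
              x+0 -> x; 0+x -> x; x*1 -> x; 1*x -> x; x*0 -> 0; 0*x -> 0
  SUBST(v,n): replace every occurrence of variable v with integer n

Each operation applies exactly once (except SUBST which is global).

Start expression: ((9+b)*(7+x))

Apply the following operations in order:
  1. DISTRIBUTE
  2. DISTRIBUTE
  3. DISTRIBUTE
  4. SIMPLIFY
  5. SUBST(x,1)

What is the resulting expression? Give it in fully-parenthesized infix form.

Answer: ((63+(b*7))+((9*1)+(b*1)))

Derivation:
Start: ((9+b)*(7+x))
Apply DISTRIBUTE at root (target: ((9+b)*(7+x))): ((9+b)*(7+x)) -> (((9+b)*7)+((9+b)*x))
Apply DISTRIBUTE at L (target: ((9+b)*7)): (((9+b)*7)+((9+b)*x)) -> (((9*7)+(b*7))+((9+b)*x))
Apply DISTRIBUTE at R (target: ((9+b)*x)): (((9*7)+(b*7))+((9+b)*x)) -> (((9*7)+(b*7))+((9*x)+(b*x)))
Apply SIMPLIFY at LL (target: (9*7)): (((9*7)+(b*7))+((9*x)+(b*x))) -> ((63+(b*7))+((9*x)+(b*x)))
Apply SUBST(x,1): ((63+(b*7))+((9*x)+(b*x))) -> ((63+(b*7))+((9*1)+(b*1)))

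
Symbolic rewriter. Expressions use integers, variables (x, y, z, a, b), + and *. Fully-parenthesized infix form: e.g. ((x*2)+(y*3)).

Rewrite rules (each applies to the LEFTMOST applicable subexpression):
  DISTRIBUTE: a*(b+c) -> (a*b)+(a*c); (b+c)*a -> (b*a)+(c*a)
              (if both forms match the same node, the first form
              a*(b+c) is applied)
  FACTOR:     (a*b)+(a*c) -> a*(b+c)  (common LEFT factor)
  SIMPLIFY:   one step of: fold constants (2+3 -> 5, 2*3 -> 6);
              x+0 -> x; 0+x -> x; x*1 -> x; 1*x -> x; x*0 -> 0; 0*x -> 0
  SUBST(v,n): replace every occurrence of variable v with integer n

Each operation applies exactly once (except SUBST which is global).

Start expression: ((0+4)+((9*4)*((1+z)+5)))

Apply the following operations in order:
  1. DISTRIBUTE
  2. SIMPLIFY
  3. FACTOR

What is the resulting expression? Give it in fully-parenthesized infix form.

Start: ((0+4)+((9*4)*((1+z)+5)))
Apply DISTRIBUTE at R (target: ((9*4)*((1+z)+5))): ((0+4)+((9*4)*((1+z)+5))) -> ((0+4)+(((9*4)*(1+z))+((9*4)*5)))
Apply SIMPLIFY at L (target: (0+4)): ((0+4)+(((9*4)*(1+z))+((9*4)*5))) -> (4+(((9*4)*(1+z))+((9*4)*5)))
Apply FACTOR at R (target: (((9*4)*(1+z))+((9*4)*5))): (4+(((9*4)*(1+z))+((9*4)*5))) -> (4+((9*4)*((1+z)+5)))

Answer: (4+((9*4)*((1+z)+5)))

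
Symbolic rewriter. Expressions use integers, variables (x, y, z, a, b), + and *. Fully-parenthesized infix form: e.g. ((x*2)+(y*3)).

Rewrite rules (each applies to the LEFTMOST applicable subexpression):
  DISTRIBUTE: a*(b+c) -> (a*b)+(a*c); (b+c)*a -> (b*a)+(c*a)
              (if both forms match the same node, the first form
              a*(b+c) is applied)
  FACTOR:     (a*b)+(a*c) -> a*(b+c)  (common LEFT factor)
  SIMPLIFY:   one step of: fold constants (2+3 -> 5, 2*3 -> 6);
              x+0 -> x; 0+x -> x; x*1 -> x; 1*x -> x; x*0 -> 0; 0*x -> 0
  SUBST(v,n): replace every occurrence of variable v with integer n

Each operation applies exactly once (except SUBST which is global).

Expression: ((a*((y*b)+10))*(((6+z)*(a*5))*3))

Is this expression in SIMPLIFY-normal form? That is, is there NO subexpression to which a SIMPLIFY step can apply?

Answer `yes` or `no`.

Expression: ((a*((y*b)+10))*(((6+z)*(a*5))*3))
Scanning for simplifiable subexpressions (pre-order)...
  at root: ((a*((y*b)+10))*(((6+z)*(a*5))*3)) (not simplifiable)
  at L: (a*((y*b)+10)) (not simplifiable)
  at LR: ((y*b)+10) (not simplifiable)
  at LRL: (y*b) (not simplifiable)
  at R: (((6+z)*(a*5))*3) (not simplifiable)
  at RL: ((6+z)*(a*5)) (not simplifiable)
  at RLL: (6+z) (not simplifiable)
  at RLR: (a*5) (not simplifiable)
Result: no simplifiable subexpression found -> normal form.

Answer: yes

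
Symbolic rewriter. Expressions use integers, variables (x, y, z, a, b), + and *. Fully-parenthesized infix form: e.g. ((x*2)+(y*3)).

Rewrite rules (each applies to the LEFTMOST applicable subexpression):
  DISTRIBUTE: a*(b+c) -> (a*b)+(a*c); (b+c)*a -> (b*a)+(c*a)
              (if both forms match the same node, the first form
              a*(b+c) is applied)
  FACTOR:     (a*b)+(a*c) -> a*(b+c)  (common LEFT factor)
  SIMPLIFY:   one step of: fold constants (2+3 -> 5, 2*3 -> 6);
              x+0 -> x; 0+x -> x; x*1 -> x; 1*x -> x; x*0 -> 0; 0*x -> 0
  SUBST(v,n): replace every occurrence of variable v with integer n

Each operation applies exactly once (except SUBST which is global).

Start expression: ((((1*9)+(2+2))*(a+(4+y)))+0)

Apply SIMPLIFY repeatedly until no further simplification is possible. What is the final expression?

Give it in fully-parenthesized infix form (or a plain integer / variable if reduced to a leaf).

Answer: (13*(a+(4+y)))

Derivation:
Start: ((((1*9)+(2+2))*(a+(4+y)))+0)
Step 1: at root: ((((1*9)+(2+2))*(a+(4+y)))+0) -> (((1*9)+(2+2))*(a+(4+y))); overall: ((((1*9)+(2+2))*(a+(4+y)))+0) -> (((1*9)+(2+2))*(a+(4+y)))
Step 2: at LL: (1*9) -> 9; overall: (((1*9)+(2+2))*(a+(4+y))) -> ((9+(2+2))*(a+(4+y)))
Step 3: at LR: (2+2) -> 4; overall: ((9+(2+2))*(a+(4+y))) -> ((9+4)*(a+(4+y)))
Step 4: at L: (9+4) -> 13; overall: ((9+4)*(a+(4+y))) -> (13*(a+(4+y)))
Fixed point: (13*(a+(4+y)))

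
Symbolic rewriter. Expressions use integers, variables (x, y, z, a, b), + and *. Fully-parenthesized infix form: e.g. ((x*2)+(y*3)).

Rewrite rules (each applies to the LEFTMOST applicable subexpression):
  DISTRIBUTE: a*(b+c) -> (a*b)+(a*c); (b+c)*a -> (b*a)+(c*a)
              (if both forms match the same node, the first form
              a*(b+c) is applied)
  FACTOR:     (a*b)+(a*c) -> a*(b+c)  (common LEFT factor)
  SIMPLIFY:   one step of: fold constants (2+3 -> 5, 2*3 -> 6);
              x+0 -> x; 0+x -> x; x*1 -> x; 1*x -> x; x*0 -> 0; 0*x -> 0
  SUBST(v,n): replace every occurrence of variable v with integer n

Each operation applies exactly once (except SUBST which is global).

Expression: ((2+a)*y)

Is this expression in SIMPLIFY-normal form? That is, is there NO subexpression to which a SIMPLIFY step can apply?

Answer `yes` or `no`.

Answer: yes

Derivation:
Expression: ((2+a)*y)
Scanning for simplifiable subexpressions (pre-order)...
  at root: ((2+a)*y) (not simplifiable)
  at L: (2+a) (not simplifiable)
Result: no simplifiable subexpression found -> normal form.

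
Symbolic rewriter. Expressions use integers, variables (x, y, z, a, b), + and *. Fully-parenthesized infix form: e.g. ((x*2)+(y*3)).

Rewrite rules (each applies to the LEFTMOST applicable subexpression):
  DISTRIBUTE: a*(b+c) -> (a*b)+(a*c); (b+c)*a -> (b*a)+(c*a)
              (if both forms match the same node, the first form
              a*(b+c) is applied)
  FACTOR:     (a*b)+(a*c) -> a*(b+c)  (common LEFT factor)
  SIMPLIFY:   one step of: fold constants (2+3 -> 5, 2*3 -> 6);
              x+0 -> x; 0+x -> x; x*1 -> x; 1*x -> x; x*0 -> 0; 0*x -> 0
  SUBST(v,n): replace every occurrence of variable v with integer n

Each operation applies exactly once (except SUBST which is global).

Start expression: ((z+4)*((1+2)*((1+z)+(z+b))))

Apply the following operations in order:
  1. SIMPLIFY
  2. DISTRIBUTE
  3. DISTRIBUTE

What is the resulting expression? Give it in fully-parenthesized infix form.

Answer: ((z*((3*(1+z))+(3*(z+b))))+(4*(3*((1+z)+(z+b)))))

Derivation:
Start: ((z+4)*((1+2)*((1+z)+(z+b))))
Apply SIMPLIFY at RL (target: (1+2)): ((z+4)*((1+2)*((1+z)+(z+b)))) -> ((z+4)*(3*((1+z)+(z+b))))
Apply DISTRIBUTE at root (target: ((z+4)*(3*((1+z)+(z+b))))): ((z+4)*(3*((1+z)+(z+b)))) -> ((z*(3*((1+z)+(z+b))))+(4*(3*((1+z)+(z+b)))))
Apply DISTRIBUTE at LR (target: (3*((1+z)+(z+b)))): ((z*(3*((1+z)+(z+b))))+(4*(3*((1+z)+(z+b))))) -> ((z*((3*(1+z))+(3*(z+b))))+(4*(3*((1+z)+(z+b)))))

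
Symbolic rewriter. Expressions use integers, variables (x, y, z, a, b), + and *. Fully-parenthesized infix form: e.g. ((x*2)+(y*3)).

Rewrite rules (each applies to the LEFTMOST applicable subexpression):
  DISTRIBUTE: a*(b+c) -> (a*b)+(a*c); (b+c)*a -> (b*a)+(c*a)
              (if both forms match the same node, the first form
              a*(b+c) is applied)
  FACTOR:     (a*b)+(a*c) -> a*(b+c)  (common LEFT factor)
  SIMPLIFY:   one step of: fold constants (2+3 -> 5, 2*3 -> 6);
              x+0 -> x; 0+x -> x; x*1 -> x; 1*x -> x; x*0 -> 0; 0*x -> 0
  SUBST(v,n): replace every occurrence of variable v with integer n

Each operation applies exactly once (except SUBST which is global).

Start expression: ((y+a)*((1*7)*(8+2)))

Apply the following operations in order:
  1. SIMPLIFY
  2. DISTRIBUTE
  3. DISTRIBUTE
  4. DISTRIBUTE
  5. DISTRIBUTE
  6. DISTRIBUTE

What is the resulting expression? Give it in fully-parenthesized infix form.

Start: ((y+a)*((1*7)*(8+2)))
Apply SIMPLIFY at RL (target: (1*7)): ((y+a)*((1*7)*(8+2))) -> ((y+a)*(7*(8+2)))
Apply DISTRIBUTE at root (target: ((y+a)*(7*(8+2)))): ((y+a)*(7*(8+2))) -> ((y*(7*(8+2)))+(a*(7*(8+2))))
Apply DISTRIBUTE at LR (target: (7*(8+2))): ((y*(7*(8+2)))+(a*(7*(8+2)))) -> ((y*((7*8)+(7*2)))+(a*(7*(8+2))))
Apply DISTRIBUTE at L (target: (y*((7*8)+(7*2)))): ((y*((7*8)+(7*2)))+(a*(7*(8+2)))) -> (((y*(7*8))+(y*(7*2)))+(a*(7*(8+2))))
Apply DISTRIBUTE at RR (target: (7*(8+2))): (((y*(7*8))+(y*(7*2)))+(a*(7*(8+2)))) -> (((y*(7*8))+(y*(7*2)))+(a*((7*8)+(7*2))))
Apply DISTRIBUTE at R (target: (a*((7*8)+(7*2)))): (((y*(7*8))+(y*(7*2)))+(a*((7*8)+(7*2)))) -> (((y*(7*8))+(y*(7*2)))+((a*(7*8))+(a*(7*2))))

Answer: (((y*(7*8))+(y*(7*2)))+((a*(7*8))+(a*(7*2))))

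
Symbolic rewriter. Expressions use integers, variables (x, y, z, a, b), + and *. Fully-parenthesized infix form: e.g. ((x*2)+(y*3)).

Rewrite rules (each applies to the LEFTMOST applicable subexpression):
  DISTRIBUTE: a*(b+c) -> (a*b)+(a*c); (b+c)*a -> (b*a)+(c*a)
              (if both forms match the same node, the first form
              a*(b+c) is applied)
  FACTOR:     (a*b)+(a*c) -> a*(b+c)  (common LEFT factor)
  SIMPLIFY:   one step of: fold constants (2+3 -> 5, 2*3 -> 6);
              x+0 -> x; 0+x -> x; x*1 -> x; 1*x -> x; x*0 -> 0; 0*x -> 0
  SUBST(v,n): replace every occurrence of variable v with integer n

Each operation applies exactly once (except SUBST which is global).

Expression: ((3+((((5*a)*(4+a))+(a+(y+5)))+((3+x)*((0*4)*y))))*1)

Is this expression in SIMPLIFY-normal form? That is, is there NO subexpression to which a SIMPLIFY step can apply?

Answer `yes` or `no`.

Expression: ((3+((((5*a)*(4+a))+(a+(y+5)))+((3+x)*((0*4)*y))))*1)
Scanning for simplifiable subexpressions (pre-order)...
  at root: ((3+((((5*a)*(4+a))+(a+(y+5)))+((3+x)*((0*4)*y))))*1) (SIMPLIFIABLE)
  at L: (3+((((5*a)*(4+a))+(a+(y+5)))+((3+x)*((0*4)*y)))) (not simplifiable)
  at LR: ((((5*a)*(4+a))+(a+(y+5)))+((3+x)*((0*4)*y))) (not simplifiable)
  at LRL: (((5*a)*(4+a))+(a+(y+5))) (not simplifiable)
  at LRLL: ((5*a)*(4+a)) (not simplifiable)
  at LRLLL: (5*a) (not simplifiable)
  at LRLLR: (4+a) (not simplifiable)
  at LRLR: (a+(y+5)) (not simplifiable)
  at LRLRR: (y+5) (not simplifiable)
  at LRR: ((3+x)*((0*4)*y)) (not simplifiable)
  at LRRL: (3+x) (not simplifiable)
  at LRRR: ((0*4)*y) (not simplifiable)
  at LRRRL: (0*4) (SIMPLIFIABLE)
Found simplifiable subexpr at path root: ((3+((((5*a)*(4+a))+(a+(y+5)))+((3+x)*((0*4)*y))))*1)
One SIMPLIFY step would give: (3+((((5*a)*(4+a))+(a+(y+5)))+((3+x)*((0*4)*y))))
-> NOT in normal form.

Answer: no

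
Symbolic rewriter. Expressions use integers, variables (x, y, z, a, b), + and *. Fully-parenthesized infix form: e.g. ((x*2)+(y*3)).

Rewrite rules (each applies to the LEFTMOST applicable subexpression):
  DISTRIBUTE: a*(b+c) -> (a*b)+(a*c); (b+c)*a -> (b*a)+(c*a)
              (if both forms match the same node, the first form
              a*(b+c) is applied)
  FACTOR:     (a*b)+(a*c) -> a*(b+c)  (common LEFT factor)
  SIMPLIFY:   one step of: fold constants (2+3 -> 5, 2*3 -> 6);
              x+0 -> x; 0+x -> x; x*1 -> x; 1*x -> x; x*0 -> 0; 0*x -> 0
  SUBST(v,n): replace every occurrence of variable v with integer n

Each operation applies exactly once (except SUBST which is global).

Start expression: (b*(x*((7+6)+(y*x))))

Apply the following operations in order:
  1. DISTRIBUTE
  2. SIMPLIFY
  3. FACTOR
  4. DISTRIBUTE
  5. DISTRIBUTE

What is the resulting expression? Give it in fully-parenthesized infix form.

Answer: ((b*(x*13))+(b*(x*(y*x))))

Derivation:
Start: (b*(x*((7+6)+(y*x))))
Apply DISTRIBUTE at R (target: (x*((7+6)+(y*x)))): (b*(x*((7+6)+(y*x)))) -> (b*((x*(7+6))+(x*(y*x))))
Apply SIMPLIFY at RLR (target: (7+6)): (b*((x*(7+6))+(x*(y*x)))) -> (b*((x*13)+(x*(y*x))))
Apply FACTOR at R (target: ((x*13)+(x*(y*x)))): (b*((x*13)+(x*(y*x)))) -> (b*(x*(13+(y*x))))
Apply DISTRIBUTE at R (target: (x*(13+(y*x)))): (b*(x*(13+(y*x)))) -> (b*((x*13)+(x*(y*x))))
Apply DISTRIBUTE at root (target: (b*((x*13)+(x*(y*x))))): (b*((x*13)+(x*(y*x)))) -> ((b*(x*13))+(b*(x*(y*x))))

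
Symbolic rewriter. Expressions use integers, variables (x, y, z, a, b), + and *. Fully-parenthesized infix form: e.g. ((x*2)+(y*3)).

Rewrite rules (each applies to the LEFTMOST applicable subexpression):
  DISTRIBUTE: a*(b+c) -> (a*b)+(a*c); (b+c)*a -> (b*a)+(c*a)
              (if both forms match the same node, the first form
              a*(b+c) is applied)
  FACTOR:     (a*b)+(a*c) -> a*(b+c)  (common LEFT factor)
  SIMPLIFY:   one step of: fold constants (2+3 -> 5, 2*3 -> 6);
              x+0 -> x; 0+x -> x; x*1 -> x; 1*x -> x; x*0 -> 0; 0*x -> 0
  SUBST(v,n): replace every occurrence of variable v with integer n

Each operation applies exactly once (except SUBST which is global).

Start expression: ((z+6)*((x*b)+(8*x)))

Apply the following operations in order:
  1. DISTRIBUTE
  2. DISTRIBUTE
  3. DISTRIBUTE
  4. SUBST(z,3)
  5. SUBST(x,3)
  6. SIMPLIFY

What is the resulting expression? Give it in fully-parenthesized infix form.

Answer: (((3*(3*b))+(6*(3*b)))+((3*24)+(6*(8*3))))

Derivation:
Start: ((z+6)*((x*b)+(8*x)))
Apply DISTRIBUTE at root (target: ((z+6)*((x*b)+(8*x)))): ((z+6)*((x*b)+(8*x))) -> (((z+6)*(x*b))+((z+6)*(8*x)))
Apply DISTRIBUTE at L (target: ((z+6)*(x*b))): (((z+6)*(x*b))+((z+6)*(8*x))) -> (((z*(x*b))+(6*(x*b)))+((z+6)*(8*x)))
Apply DISTRIBUTE at R (target: ((z+6)*(8*x))): (((z*(x*b))+(6*(x*b)))+((z+6)*(8*x))) -> (((z*(x*b))+(6*(x*b)))+((z*(8*x))+(6*(8*x))))
Apply SUBST(z,3): (((z*(x*b))+(6*(x*b)))+((z*(8*x))+(6*(8*x)))) -> (((3*(x*b))+(6*(x*b)))+((3*(8*x))+(6*(8*x))))
Apply SUBST(x,3): (((3*(x*b))+(6*(x*b)))+((3*(8*x))+(6*(8*x)))) -> (((3*(3*b))+(6*(3*b)))+((3*(8*3))+(6*(8*3))))
Apply SIMPLIFY at RLR (target: (8*3)): (((3*(3*b))+(6*(3*b)))+((3*(8*3))+(6*(8*3)))) -> (((3*(3*b))+(6*(3*b)))+((3*24)+(6*(8*3))))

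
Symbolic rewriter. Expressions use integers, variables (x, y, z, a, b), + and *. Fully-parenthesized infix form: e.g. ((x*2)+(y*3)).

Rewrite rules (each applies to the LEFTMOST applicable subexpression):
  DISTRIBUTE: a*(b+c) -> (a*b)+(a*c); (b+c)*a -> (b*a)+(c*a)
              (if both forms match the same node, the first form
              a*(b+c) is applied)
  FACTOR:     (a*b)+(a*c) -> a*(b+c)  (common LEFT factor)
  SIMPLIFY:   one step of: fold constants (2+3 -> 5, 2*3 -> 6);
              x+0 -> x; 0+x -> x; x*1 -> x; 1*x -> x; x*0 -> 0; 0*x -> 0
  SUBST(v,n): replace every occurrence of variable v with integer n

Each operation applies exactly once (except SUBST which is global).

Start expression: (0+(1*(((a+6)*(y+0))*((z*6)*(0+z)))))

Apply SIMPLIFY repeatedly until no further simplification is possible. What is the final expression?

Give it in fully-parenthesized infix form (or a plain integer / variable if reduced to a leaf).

Start: (0+(1*(((a+6)*(y+0))*((z*6)*(0+z)))))
Step 1: at root: (0+(1*(((a+6)*(y+0))*((z*6)*(0+z))))) -> (1*(((a+6)*(y+0))*((z*6)*(0+z)))); overall: (0+(1*(((a+6)*(y+0))*((z*6)*(0+z))))) -> (1*(((a+6)*(y+0))*((z*6)*(0+z))))
Step 2: at root: (1*(((a+6)*(y+0))*((z*6)*(0+z)))) -> (((a+6)*(y+0))*((z*6)*(0+z))); overall: (1*(((a+6)*(y+0))*((z*6)*(0+z)))) -> (((a+6)*(y+0))*((z*6)*(0+z)))
Step 3: at LR: (y+0) -> y; overall: (((a+6)*(y+0))*((z*6)*(0+z))) -> (((a+6)*y)*((z*6)*(0+z)))
Step 4: at RR: (0+z) -> z; overall: (((a+6)*y)*((z*6)*(0+z))) -> (((a+6)*y)*((z*6)*z))
Fixed point: (((a+6)*y)*((z*6)*z))

Answer: (((a+6)*y)*((z*6)*z))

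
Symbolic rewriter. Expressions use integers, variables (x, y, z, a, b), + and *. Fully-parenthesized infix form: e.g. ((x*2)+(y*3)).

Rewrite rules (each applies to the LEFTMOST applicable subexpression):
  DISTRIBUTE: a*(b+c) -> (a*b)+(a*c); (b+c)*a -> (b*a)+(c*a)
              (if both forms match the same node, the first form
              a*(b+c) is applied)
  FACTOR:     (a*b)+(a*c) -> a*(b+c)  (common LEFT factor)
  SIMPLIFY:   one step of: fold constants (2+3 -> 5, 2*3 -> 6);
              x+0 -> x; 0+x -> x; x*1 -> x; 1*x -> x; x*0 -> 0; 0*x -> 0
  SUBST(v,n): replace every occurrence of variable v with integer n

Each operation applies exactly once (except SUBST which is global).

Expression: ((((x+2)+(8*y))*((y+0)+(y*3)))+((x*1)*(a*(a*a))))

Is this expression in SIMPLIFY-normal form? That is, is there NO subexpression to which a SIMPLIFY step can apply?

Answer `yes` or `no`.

Answer: no

Derivation:
Expression: ((((x+2)+(8*y))*((y+0)+(y*3)))+((x*1)*(a*(a*a))))
Scanning for simplifiable subexpressions (pre-order)...
  at root: ((((x+2)+(8*y))*((y+0)+(y*3)))+((x*1)*(a*(a*a)))) (not simplifiable)
  at L: (((x+2)+(8*y))*((y+0)+(y*3))) (not simplifiable)
  at LL: ((x+2)+(8*y)) (not simplifiable)
  at LLL: (x+2) (not simplifiable)
  at LLR: (8*y) (not simplifiable)
  at LR: ((y+0)+(y*3)) (not simplifiable)
  at LRL: (y+0) (SIMPLIFIABLE)
  at LRR: (y*3) (not simplifiable)
  at R: ((x*1)*(a*(a*a))) (not simplifiable)
  at RL: (x*1) (SIMPLIFIABLE)
  at RR: (a*(a*a)) (not simplifiable)
  at RRR: (a*a) (not simplifiable)
Found simplifiable subexpr at path LRL: (y+0)
One SIMPLIFY step would give: ((((x+2)+(8*y))*(y+(y*3)))+((x*1)*(a*(a*a))))
-> NOT in normal form.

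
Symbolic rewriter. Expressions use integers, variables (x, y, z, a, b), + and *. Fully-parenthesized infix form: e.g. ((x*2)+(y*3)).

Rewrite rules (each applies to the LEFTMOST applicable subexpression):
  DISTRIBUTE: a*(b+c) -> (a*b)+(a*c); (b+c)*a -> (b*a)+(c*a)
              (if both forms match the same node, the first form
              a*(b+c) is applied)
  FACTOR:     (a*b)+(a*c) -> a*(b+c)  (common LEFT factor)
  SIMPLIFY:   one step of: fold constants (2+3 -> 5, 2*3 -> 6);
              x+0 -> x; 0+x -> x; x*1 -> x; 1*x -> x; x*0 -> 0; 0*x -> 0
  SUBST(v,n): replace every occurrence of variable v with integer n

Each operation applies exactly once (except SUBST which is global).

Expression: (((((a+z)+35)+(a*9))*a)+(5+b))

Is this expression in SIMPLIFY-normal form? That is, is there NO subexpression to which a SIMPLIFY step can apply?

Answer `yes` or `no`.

Answer: yes

Derivation:
Expression: (((((a+z)+35)+(a*9))*a)+(5+b))
Scanning for simplifiable subexpressions (pre-order)...
  at root: (((((a+z)+35)+(a*9))*a)+(5+b)) (not simplifiable)
  at L: ((((a+z)+35)+(a*9))*a) (not simplifiable)
  at LL: (((a+z)+35)+(a*9)) (not simplifiable)
  at LLL: ((a+z)+35) (not simplifiable)
  at LLLL: (a+z) (not simplifiable)
  at LLR: (a*9) (not simplifiable)
  at R: (5+b) (not simplifiable)
Result: no simplifiable subexpression found -> normal form.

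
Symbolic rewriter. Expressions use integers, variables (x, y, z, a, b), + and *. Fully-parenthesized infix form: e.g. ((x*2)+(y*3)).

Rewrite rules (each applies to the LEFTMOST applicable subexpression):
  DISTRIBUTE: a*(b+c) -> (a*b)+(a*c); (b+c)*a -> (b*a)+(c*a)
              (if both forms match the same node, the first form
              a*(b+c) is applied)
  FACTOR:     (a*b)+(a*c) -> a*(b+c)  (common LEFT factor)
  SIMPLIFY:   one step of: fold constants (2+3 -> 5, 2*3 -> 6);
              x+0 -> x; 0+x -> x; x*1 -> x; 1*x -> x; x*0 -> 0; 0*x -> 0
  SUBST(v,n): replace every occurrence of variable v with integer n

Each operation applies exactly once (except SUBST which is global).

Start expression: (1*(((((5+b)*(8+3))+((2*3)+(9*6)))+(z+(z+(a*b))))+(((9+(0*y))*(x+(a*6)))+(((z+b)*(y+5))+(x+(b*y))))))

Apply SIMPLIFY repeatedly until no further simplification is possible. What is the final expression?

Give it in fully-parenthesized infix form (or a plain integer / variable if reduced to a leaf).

Start: (1*(((((5+b)*(8+3))+((2*3)+(9*6)))+(z+(z+(a*b))))+(((9+(0*y))*(x+(a*6)))+(((z+b)*(y+5))+(x+(b*y))))))
Step 1: at root: (1*(((((5+b)*(8+3))+((2*3)+(9*6)))+(z+(z+(a*b))))+(((9+(0*y))*(x+(a*6)))+(((z+b)*(y+5))+(x+(b*y)))))) -> (((((5+b)*(8+3))+((2*3)+(9*6)))+(z+(z+(a*b))))+(((9+(0*y))*(x+(a*6)))+(((z+b)*(y+5))+(x+(b*y))))); overall: (1*(((((5+b)*(8+3))+((2*3)+(9*6)))+(z+(z+(a*b))))+(((9+(0*y))*(x+(a*6)))+(((z+b)*(y+5))+(x+(b*y)))))) -> (((((5+b)*(8+3))+((2*3)+(9*6)))+(z+(z+(a*b))))+(((9+(0*y))*(x+(a*6)))+(((z+b)*(y+5))+(x+(b*y)))))
Step 2: at LLLR: (8+3) -> 11; overall: (((((5+b)*(8+3))+((2*3)+(9*6)))+(z+(z+(a*b))))+(((9+(0*y))*(x+(a*6)))+(((z+b)*(y+5))+(x+(b*y))))) -> (((((5+b)*11)+((2*3)+(9*6)))+(z+(z+(a*b))))+(((9+(0*y))*(x+(a*6)))+(((z+b)*(y+5))+(x+(b*y)))))
Step 3: at LLRL: (2*3) -> 6; overall: (((((5+b)*11)+((2*3)+(9*6)))+(z+(z+(a*b))))+(((9+(0*y))*(x+(a*6)))+(((z+b)*(y+5))+(x+(b*y))))) -> (((((5+b)*11)+(6+(9*6)))+(z+(z+(a*b))))+(((9+(0*y))*(x+(a*6)))+(((z+b)*(y+5))+(x+(b*y)))))
Step 4: at LLRR: (9*6) -> 54; overall: (((((5+b)*11)+(6+(9*6)))+(z+(z+(a*b))))+(((9+(0*y))*(x+(a*6)))+(((z+b)*(y+5))+(x+(b*y))))) -> (((((5+b)*11)+(6+54))+(z+(z+(a*b))))+(((9+(0*y))*(x+(a*6)))+(((z+b)*(y+5))+(x+(b*y)))))
Step 5: at LLR: (6+54) -> 60; overall: (((((5+b)*11)+(6+54))+(z+(z+(a*b))))+(((9+(0*y))*(x+(a*6)))+(((z+b)*(y+5))+(x+(b*y))))) -> (((((5+b)*11)+60)+(z+(z+(a*b))))+(((9+(0*y))*(x+(a*6)))+(((z+b)*(y+5))+(x+(b*y)))))
Step 6: at RLLR: (0*y) -> 0; overall: (((((5+b)*11)+60)+(z+(z+(a*b))))+(((9+(0*y))*(x+(a*6)))+(((z+b)*(y+5))+(x+(b*y))))) -> (((((5+b)*11)+60)+(z+(z+(a*b))))+(((9+0)*(x+(a*6)))+(((z+b)*(y+5))+(x+(b*y)))))
Step 7: at RLL: (9+0) -> 9; overall: (((((5+b)*11)+60)+(z+(z+(a*b))))+(((9+0)*(x+(a*6)))+(((z+b)*(y+5))+(x+(b*y))))) -> (((((5+b)*11)+60)+(z+(z+(a*b))))+((9*(x+(a*6)))+(((z+b)*(y+5))+(x+(b*y)))))
Fixed point: (((((5+b)*11)+60)+(z+(z+(a*b))))+((9*(x+(a*6)))+(((z+b)*(y+5))+(x+(b*y)))))

Answer: (((((5+b)*11)+60)+(z+(z+(a*b))))+((9*(x+(a*6)))+(((z+b)*(y+5))+(x+(b*y)))))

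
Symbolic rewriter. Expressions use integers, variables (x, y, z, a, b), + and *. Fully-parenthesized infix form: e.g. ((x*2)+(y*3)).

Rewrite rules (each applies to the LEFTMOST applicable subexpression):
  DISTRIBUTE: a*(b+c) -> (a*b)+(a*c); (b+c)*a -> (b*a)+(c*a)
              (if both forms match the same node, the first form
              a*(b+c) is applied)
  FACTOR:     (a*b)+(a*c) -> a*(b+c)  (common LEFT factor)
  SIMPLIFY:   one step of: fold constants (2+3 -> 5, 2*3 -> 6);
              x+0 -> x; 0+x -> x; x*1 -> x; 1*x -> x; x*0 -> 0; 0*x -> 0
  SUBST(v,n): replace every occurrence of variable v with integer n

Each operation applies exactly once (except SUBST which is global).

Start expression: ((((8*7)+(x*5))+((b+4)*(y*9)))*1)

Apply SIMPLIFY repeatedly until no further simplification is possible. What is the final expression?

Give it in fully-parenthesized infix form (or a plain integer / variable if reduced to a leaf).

Answer: ((56+(x*5))+((b+4)*(y*9)))

Derivation:
Start: ((((8*7)+(x*5))+((b+4)*(y*9)))*1)
Step 1: at root: ((((8*7)+(x*5))+((b+4)*(y*9)))*1) -> (((8*7)+(x*5))+((b+4)*(y*9))); overall: ((((8*7)+(x*5))+((b+4)*(y*9)))*1) -> (((8*7)+(x*5))+((b+4)*(y*9)))
Step 2: at LL: (8*7) -> 56; overall: (((8*7)+(x*5))+((b+4)*(y*9))) -> ((56+(x*5))+((b+4)*(y*9)))
Fixed point: ((56+(x*5))+((b+4)*(y*9)))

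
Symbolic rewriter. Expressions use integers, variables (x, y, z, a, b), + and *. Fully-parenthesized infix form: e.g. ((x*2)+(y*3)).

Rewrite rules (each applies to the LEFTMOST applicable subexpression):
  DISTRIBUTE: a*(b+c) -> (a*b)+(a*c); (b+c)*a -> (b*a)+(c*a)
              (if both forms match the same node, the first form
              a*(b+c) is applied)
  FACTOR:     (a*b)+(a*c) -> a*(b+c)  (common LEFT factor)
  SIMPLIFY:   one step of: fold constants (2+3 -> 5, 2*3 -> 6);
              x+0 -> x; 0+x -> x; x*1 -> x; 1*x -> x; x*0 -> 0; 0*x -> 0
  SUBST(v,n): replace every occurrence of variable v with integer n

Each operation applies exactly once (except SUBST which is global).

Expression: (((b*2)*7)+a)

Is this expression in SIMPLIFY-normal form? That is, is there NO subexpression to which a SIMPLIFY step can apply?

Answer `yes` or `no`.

Answer: yes

Derivation:
Expression: (((b*2)*7)+a)
Scanning for simplifiable subexpressions (pre-order)...
  at root: (((b*2)*7)+a) (not simplifiable)
  at L: ((b*2)*7) (not simplifiable)
  at LL: (b*2) (not simplifiable)
Result: no simplifiable subexpression found -> normal form.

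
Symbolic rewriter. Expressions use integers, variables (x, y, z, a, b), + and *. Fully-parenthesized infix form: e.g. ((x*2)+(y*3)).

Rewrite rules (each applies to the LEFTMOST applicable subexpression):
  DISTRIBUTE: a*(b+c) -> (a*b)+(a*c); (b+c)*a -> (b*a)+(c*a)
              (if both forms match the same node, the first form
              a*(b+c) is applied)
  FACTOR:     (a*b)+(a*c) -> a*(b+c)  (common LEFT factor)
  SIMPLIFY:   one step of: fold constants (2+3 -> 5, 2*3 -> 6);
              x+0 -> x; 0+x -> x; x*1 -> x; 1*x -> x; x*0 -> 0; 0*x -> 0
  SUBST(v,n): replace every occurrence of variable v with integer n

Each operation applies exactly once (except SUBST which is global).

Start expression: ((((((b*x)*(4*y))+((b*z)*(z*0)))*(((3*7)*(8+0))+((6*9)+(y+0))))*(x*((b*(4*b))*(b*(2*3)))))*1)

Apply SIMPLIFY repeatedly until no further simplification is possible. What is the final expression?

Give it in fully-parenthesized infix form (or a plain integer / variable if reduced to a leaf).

Answer: ((((b*x)*(4*y))*(168+(54+y)))*(x*((b*(4*b))*(b*6))))

Derivation:
Start: ((((((b*x)*(4*y))+((b*z)*(z*0)))*(((3*7)*(8+0))+((6*9)+(y+0))))*(x*((b*(4*b))*(b*(2*3)))))*1)
Step 1: at root: ((((((b*x)*(4*y))+((b*z)*(z*0)))*(((3*7)*(8+0))+((6*9)+(y+0))))*(x*((b*(4*b))*(b*(2*3)))))*1) -> (((((b*x)*(4*y))+((b*z)*(z*0)))*(((3*7)*(8+0))+((6*9)+(y+0))))*(x*((b*(4*b))*(b*(2*3))))); overall: ((((((b*x)*(4*y))+((b*z)*(z*0)))*(((3*7)*(8+0))+((6*9)+(y+0))))*(x*((b*(4*b))*(b*(2*3)))))*1) -> (((((b*x)*(4*y))+((b*z)*(z*0)))*(((3*7)*(8+0))+((6*9)+(y+0))))*(x*((b*(4*b))*(b*(2*3)))))
Step 2: at LLRR: (z*0) -> 0; overall: (((((b*x)*(4*y))+((b*z)*(z*0)))*(((3*7)*(8+0))+((6*9)+(y+0))))*(x*((b*(4*b))*(b*(2*3))))) -> (((((b*x)*(4*y))+((b*z)*0))*(((3*7)*(8+0))+((6*9)+(y+0))))*(x*((b*(4*b))*(b*(2*3)))))
Step 3: at LLR: ((b*z)*0) -> 0; overall: (((((b*x)*(4*y))+((b*z)*0))*(((3*7)*(8+0))+((6*9)+(y+0))))*(x*((b*(4*b))*(b*(2*3))))) -> (((((b*x)*(4*y))+0)*(((3*7)*(8+0))+((6*9)+(y+0))))*(x*((b*(4*b))*(b*(2*3)))))
Step 4: at LL: (((b*x)*(4*y))+0) -> ((b*x)*(4*y)); overall: (((((b*x)*(4*y))+0)*(((3*7)*(8+0))+((6*9)+(y+0))))*(x*((b*(4*b))*(b*(2*3))))) -> ((((b*x)*(4*y))*(((3*7)*(8+0))+((6*9)+(y+0))))*(x*((b*(4*b))*(b*(2*3)))))
Step 5: at LRLL: (3*7) -> 21; overall: ((((b*x)*(4*y))*(((3*7)*(8+0))+((6*9)+(y+0))))*(x*((b*(4*b))*(b*(2*3))))) -> ((((b*x)*(4*y))*((21*(8+0))+((6*9)+(y+0))))*(x*((b*(4*b))*(b*(2*3)))))
Step 6: at LRLR: (8+0) -> 8; overall: ((((b*x)*(4*y))*((21*(8+0))+((6*9)+(y+0))))*(x*((b*(4*b))*(b*(2*3))))) -> ((((b*x)*(4*y))*((21*8)+((6*9)+(y+0))))*(x*((b*(4*b))*(b*(2*3)))))
Step 7: at LRL: (21*8) -> 168; overall: ((((b*x)*(4*y))*((21*8)+((6*9)+(y+0))))*(x*((b*(4*b))*(b*(2*3))))) -> ((((b*x)*(4*y))*(168+((6*9)+(y+0))))*(x*((b*(4*b))*(b*(2*3)))))
Step 8: at LRRL: (6*9) -> 54; overall: ((((b*x)*(4*y))*(168+((6*9)+(y+0))))*(x*((b*(4*b))*(b*(2*3))))) -> ((((b*x)*(4*y))*(168+(54+(y+0))))*(x*((b*(4*b))*(b*(2*3)))))
Step 9: at LRRR: (y+0) -> y; overall: ((((b*x)*(4*y))*(168+(54+(y+0))))*(x*((b*(4*b))*(b*(2*3))))) -> ((((b*x)*(4*y))*(168+(54+y)))*(x*((b*(4*b))*(b*(2*3)))))
Step 10: at RRRR: (2*3) -> 6; overall: ((((b*x)*(4*y))*(168+(54+y)))*(x*((b*(4*b))*(b*(2*3))))) -> ((((b*x)*(4*y))*(168+(54+y)))*(x*((b*(4*b))*(b*6))))
Fixed point: ((((b*x)*(4*y))*(168+(54+y)))*(x*((b*(4*b))*(b*6))))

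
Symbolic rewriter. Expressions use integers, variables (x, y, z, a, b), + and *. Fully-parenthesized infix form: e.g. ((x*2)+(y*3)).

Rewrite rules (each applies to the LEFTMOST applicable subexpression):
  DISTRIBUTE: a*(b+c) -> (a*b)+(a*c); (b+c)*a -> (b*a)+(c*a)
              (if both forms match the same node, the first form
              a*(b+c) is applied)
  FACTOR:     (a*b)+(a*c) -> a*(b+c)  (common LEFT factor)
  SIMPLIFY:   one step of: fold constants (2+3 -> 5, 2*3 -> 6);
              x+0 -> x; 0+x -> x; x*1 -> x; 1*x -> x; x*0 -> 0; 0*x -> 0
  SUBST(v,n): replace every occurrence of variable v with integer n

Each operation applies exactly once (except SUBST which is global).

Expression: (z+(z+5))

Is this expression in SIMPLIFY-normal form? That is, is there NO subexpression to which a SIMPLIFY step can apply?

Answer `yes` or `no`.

Answer: yes

Derivation:
Expression: (z+(z+5))
Scanning for simplifiable subexpressions (pre-order)...
  at root: (z+(z+5)) (not simplifiable)
  at R: (z+5) (not simplifiable)
Result: no simplifiable subexpression found -> normal form.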